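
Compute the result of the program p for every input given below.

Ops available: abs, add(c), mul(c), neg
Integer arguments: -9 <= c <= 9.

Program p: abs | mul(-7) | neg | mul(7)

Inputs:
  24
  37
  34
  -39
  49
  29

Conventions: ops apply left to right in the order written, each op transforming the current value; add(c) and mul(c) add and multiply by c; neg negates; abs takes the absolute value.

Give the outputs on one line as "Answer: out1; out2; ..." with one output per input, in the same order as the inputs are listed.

1176; 1813; 1666; 1911; 2401; 1421

Execution, op by op:
  24 -> 24 -> -168 -> 168 -> 1176
  37 -> 37 -> -259 -> 259 -> 1813
  34 -> 34 -> -238 -> 238 -> 1666
  -39 -> 39 -> -273 -> 273 -> 1911
  49 -> 49 -> -343 -> 343 -> 2401
  29 -> 29 -> -203 -> 203 -> 1421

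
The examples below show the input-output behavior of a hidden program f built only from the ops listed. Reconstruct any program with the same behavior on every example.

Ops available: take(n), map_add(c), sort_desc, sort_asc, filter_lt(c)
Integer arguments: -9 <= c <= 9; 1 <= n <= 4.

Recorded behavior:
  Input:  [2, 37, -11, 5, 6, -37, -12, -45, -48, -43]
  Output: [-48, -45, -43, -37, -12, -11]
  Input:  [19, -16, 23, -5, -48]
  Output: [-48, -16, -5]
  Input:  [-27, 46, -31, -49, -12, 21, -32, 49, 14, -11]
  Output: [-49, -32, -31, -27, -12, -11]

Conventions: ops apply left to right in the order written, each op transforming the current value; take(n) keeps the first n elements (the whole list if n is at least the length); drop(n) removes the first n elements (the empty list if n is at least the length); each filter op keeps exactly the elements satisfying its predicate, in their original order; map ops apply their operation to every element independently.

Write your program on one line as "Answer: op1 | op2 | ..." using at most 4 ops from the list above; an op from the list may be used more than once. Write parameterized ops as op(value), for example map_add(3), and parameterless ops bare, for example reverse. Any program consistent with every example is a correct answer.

filter_lt(5) | sort_asc | filter_lt(0)

Check, running the answer program on each example:
  [2, 37, -11, 5, 6, -37, -12, -45, -48, -43] -> [2, -11, -37, -12, -45, -48, -43] -> [-48, -45, -43, -37, -12, -11, 2] -> [-48, -45, -43, -37, -12, -11]
  [19, -16, 23, -5, -48] -> [-16, -5, -48] -> [-48, -16, -5] -> [-48, -16, -5]
  [-27, 46, -31, -49, -12, 21, -32, 49, 14, -11] -> [-27, -31, -49, -12, -32, -11] -> [-49, -32, -31, -27, -12, -11] -> [-49, -32, -31, -27, -12, -11]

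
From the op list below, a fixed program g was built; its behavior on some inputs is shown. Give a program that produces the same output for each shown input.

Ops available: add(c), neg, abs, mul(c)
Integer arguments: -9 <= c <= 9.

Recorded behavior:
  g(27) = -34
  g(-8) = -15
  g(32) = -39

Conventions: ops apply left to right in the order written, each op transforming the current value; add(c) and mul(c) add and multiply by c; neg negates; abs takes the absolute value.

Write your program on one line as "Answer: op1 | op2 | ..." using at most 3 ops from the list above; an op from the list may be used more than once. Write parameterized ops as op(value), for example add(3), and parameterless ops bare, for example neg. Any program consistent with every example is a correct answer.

abs | add(7) | neg

Check, running the answer program on each example:
  27 -> 27 -> 34 -> -34
  -8 -> 8 -> 15 -> -15
  32 -> 32 -> 39 -> -39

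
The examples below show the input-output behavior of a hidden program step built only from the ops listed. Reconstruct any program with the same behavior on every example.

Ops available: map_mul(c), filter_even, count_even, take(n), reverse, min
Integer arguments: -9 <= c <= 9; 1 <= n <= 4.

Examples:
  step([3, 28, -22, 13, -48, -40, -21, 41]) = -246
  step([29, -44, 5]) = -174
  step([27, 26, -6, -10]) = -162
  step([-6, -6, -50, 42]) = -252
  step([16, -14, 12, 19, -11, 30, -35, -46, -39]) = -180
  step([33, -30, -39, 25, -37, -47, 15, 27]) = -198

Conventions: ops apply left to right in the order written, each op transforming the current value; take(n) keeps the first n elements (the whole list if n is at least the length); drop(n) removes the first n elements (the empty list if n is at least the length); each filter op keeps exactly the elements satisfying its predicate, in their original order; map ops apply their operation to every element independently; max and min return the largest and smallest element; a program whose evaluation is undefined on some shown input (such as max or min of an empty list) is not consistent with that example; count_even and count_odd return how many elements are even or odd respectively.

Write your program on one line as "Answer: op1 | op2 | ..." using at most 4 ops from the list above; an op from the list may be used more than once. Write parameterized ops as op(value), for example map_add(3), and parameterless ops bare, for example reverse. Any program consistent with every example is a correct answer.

map_mul(-6) | reverse | min

Check, running the answer program on each example:
  [3, 28, -22, 13, -48, -40, -21, 41] -> [-18, -168, 132, -78, 288, 240, 126, -246] -> [-246, 126, 240, 288, -78, 132, -168, -18] -> -246
  [29, -44, 5] -> [-174, 264, -30] -> [-30, 264, -174] -> -174
  [27, 26, -6, -10] -> [-162, -156, 36, 60] -> [60, 36, -156, -162] -> -162
  [-6, -6, -50, 42] -> [36, 36, 300, -252] -> [-252, 300, 36, 36] -> -252
  [16, -14, 12, 19, -11, 30, -35, -46, -39] -> [-96, 84, -72, -114, 66, -180, 210, 276, 234] -> [234, 276, 210, -180, 66, -114, -72, 84, -96] -> -180
  [33, -30, -39, 25, -37, -47, 15, 27] -> [-198, 180, 234, -150, 222, 282, -90, -162] -> [-162, -90, 282, 222, -150, 234, 180, -198] -> -198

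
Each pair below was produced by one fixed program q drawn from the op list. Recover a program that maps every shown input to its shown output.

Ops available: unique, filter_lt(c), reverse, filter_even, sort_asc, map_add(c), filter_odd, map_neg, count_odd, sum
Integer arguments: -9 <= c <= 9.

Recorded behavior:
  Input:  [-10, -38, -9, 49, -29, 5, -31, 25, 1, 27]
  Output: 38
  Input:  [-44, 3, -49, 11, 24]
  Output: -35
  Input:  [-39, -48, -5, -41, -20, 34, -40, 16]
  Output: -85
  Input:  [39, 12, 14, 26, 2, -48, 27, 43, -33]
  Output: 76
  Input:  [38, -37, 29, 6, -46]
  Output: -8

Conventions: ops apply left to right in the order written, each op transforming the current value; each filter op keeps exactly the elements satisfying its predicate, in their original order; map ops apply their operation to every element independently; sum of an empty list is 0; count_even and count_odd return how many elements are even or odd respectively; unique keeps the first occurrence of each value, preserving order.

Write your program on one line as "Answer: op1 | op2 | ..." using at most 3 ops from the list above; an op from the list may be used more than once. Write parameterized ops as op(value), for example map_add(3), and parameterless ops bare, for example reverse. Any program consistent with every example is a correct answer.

filter_odd | sum

Check, running the answer program on each example:
  [-10, -38, -9, 49, -29, 5, -31, 25, 1, 27] -> [-9, 49, -29, 5, -31, 25, 1, 27] -> 38
  [-44, 3, -49, 11, 24] -> [3, -49, 11] -> -35
  [-39, -48, -5, -41, -20, 34, -40, 16] -> [-39, -5, -41] -> -85
  [39, 12, 14, 26, 2, -48, 27, 43, -33] -> [39, 27, 43, -33] -> 76
  [38, -37, 29, 6, -46] -> [-37, 29] -> -8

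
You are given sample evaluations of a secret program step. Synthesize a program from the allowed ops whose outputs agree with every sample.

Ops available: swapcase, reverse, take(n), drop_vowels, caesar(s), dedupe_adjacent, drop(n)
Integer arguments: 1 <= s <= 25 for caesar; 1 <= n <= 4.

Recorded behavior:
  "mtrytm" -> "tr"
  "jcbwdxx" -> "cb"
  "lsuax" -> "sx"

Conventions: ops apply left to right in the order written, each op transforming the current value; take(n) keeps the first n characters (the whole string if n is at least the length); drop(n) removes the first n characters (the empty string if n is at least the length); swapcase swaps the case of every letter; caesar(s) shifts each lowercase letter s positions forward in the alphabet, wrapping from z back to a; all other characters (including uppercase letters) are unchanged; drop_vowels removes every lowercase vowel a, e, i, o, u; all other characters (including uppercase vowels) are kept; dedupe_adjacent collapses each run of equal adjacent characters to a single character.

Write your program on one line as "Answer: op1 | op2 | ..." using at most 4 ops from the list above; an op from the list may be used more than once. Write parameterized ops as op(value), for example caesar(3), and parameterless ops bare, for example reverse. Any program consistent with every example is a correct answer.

dedupe_adjacent | drop_vowels | take(3) | drop(1)

Check, running the answer program on each example:
  "mtrytm" -> "mtrytm" -> "mtrytm" -> "mtr" -> "tr"
  "jcbwdxx" -> "jcbwdx" -> "jcbwdx" -> "jcb" -> "cb"
  "lsuax" -> "lsuax" -> "lsx" -> "lsx" -> "sx"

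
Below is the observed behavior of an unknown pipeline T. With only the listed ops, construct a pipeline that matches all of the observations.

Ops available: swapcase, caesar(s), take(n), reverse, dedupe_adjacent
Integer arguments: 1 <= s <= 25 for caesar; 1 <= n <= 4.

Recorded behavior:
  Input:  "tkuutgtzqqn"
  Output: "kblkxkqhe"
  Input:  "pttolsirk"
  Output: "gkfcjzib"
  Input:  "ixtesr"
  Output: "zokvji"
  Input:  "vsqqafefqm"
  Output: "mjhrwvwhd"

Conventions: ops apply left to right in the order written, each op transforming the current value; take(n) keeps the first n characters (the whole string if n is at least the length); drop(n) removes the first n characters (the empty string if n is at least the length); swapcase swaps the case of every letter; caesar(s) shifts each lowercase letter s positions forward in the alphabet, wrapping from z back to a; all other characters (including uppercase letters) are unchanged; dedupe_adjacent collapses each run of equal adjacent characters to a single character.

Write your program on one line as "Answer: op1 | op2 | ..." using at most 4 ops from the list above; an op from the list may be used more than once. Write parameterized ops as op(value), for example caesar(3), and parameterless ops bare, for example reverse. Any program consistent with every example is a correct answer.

reverse | dedupe_adjacent | caesar(17) | reverse

Check, running the answer program on each example:
  "tkuutgtzqqn" -> "nqqztgtuukt" -> "nqztgtukt" -> "ehqkxklbk" -> "kblkxkqhe"
  "pttolsirk" -> "krislottp" -> "krislotp" -> "bizjcfkg" -> "gkfcjzib"
  "ixtesr" -> "rsetxi" -> "rsetxi" -> "ijvkoz" -> "zokvji"
  "vsqqafefqm" -> "mqfefaqqsv" -> "mqfefaqsv" -> "dhwvwrhjm" -> "mjhrwvwhd"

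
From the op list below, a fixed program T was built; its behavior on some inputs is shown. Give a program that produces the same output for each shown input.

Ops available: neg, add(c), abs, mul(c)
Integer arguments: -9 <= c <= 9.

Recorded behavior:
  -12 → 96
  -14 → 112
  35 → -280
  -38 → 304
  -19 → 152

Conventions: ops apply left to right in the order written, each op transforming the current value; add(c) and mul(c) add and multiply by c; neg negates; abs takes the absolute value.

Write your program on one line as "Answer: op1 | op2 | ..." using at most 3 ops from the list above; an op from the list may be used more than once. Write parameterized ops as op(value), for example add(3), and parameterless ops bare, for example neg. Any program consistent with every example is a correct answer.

mul(8) | mul(-1)

Check, running the answer program on each example:
  -12 -> -96 -> 96
  -14 -> -112 -> 112
  35 -> 280 -> -280
  -38 -> -304 -> 304
  -19 -> -152 -> 152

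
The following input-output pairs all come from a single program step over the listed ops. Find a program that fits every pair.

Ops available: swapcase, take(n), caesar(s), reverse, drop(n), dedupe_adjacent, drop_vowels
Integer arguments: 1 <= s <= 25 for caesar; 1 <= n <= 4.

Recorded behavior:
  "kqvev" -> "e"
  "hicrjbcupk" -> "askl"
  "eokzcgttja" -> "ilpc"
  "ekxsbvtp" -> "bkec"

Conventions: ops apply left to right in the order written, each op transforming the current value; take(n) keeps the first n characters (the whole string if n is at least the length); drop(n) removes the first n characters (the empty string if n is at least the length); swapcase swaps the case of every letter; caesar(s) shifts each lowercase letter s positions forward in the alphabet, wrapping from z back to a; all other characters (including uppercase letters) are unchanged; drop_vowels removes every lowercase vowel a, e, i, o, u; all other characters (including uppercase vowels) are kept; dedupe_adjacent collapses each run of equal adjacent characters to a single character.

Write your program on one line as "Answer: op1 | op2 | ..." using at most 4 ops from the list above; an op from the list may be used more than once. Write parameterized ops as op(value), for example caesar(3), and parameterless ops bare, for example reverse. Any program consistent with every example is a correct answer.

drop(3) | take(4) | drop_vowels | caesar(9)

Check, running the answer program on each example:
  "kqvev" -> "ev" -> "ev" -> "v" -> "e"
  "hicrjbcupk" -> "rjbcupk" -> "rjbc" -> "rjbc" -> "askl"
  "eokzcgttja" -> "zcgttja" -> "zcgt" -> "zcgt" -> "ilpc"
  "ekxsbvtp" -> "sbvtp" -> "sbvt" -> "sbvt" -> "bkec"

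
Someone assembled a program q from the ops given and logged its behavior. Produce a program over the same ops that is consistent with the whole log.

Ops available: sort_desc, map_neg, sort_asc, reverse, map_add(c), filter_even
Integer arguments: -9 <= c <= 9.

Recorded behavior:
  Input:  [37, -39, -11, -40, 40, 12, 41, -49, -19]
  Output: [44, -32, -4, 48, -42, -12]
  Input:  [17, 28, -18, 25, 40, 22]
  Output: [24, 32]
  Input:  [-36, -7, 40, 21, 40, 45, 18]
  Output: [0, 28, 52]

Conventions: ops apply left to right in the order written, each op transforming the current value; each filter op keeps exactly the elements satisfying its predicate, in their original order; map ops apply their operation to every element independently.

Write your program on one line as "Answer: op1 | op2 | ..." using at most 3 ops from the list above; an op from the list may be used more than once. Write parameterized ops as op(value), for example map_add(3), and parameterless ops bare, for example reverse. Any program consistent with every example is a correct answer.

map_add(7) | filter_even

Check, running the answer program on each example:
  [37, -39, -11, -40, 40, 12, 41, -49, -19] -> [44, -32, -4, -33, 47, 19, 48, -42, -12] -> [44, -32, -4, 48, -42, -12]
  [17, 28, -18, 25, 40, 22] -> [24, 35, -11, 32, 47, 29] -> [24, 32]
  [-36, -7, 40, 21, 40, 45, 18] -> [-29, 0, 47, 28, 47, 52, 25] -> [0, 28, 52]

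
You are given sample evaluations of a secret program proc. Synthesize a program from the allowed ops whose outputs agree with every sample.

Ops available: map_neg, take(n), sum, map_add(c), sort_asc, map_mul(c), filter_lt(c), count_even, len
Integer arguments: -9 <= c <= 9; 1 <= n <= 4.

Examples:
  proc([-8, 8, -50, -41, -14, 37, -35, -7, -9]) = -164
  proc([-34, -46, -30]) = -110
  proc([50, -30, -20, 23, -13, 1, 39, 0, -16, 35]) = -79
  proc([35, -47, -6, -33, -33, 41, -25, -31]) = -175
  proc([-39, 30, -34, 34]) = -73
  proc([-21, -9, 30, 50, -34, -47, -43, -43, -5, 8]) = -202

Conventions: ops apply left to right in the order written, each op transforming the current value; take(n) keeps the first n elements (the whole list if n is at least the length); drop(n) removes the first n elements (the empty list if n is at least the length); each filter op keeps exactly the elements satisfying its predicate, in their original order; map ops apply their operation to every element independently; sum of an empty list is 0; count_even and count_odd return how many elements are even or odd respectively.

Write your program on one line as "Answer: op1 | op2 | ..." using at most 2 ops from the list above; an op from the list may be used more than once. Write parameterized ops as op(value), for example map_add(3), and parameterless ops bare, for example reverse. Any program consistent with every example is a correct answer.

filter_lt(-3) | sum

Check, running the answer program on each example:
  [-8, 8, -50, -41, -14, 37, -35, -7, -9] -> [-8, -50, -41, -14, -35, -7, -9] -> -164
  [-34, -46, -30] -> [-34, -46, -30] -> -110
  [50, -30, -20, 23, -13, 1, 39, 0, -16, 35] -> [-30, -20, -13, -16] -> -79
  [35, -47, -6, -33, -33, 41, -25, -31] -> [-47, -6, -33, -33, -25, -31] -> -175
  [-39, 30, -34, 34] -> [-39, -34] -> -73
  [-21, -9, 30, 50, -34, -47, -43, -43, -5, 8] -> [-21, -9, -34, -47, -43, -43, -5] -> -202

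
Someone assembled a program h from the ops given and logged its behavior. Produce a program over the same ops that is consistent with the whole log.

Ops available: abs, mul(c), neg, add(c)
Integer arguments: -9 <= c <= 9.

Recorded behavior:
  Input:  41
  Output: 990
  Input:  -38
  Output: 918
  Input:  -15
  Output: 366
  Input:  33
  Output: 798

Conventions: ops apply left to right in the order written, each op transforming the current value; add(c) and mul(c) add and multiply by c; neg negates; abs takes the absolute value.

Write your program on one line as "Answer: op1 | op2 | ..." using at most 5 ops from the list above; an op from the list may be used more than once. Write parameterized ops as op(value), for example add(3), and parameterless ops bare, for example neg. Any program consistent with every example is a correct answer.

mul(8) | mul(3) | abs | add(6)

Check, running the answer program on each example:
  41 -> 328 -> 984 -> 984 -> 990
  -38 -> -304 -> -912 -> 912 -> 918
  -15 -> -120 -> -360 -> 360 -> 366
  33 -> 264 -> 792 -> 792 -> 798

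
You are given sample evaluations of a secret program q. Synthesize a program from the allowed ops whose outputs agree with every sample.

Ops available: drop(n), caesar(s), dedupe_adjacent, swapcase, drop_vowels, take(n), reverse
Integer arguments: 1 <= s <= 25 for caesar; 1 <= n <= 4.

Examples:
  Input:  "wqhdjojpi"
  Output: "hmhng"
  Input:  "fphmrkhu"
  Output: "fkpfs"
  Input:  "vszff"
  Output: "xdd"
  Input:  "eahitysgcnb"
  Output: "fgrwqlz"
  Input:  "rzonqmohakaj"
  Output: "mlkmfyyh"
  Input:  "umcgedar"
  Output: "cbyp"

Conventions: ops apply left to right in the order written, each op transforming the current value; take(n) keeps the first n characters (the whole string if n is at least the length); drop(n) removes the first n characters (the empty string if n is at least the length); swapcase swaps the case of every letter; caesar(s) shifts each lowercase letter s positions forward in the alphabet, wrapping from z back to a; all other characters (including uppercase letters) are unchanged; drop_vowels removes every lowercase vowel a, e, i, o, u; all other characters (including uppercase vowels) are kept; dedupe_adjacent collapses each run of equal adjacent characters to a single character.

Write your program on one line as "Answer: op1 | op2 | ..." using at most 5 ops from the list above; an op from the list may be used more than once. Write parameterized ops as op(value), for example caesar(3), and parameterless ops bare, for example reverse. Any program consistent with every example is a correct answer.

reverse | caesar(24) | reverse | drop_vowels | drop(2)

Check, running the answer program on each example:
  "wqhdjojpi" -> "ipjojdhqw" -> "gnhmhbfou" -> "uofbhmhng" -> "fbhmhng" -> "hmhng"
  "fphmrkhu" -> "uhkrmhpf" -> "sfipkfnd" -> "dnfkpifs" -> "dnfkpfs" -> "fkpfs"
  "vszff" -> "ffzsv" -> "ddxqt" -> "tqxdd" -> "tqxdd" -> "xdd"
  "eahitysgcnb" -> "bncgsytihae" -> "zlaeqwrgfyc" -> "cyfgrwqealz" -> "cyfgrwqlz" -> "fgrwqlz"
  "rzonqmohakaj" -> "jakahomqnozr" -> "hyiyfmkolmxp" -> "pxmlokmfyiyh" -> "pxmlkmfyyh" -> "mlkmfyyh"
  "umcgedar" -> "radegcmu" -> "pybceaks" -> "skaecbyp" -> "skcbyp" -> "cbyp"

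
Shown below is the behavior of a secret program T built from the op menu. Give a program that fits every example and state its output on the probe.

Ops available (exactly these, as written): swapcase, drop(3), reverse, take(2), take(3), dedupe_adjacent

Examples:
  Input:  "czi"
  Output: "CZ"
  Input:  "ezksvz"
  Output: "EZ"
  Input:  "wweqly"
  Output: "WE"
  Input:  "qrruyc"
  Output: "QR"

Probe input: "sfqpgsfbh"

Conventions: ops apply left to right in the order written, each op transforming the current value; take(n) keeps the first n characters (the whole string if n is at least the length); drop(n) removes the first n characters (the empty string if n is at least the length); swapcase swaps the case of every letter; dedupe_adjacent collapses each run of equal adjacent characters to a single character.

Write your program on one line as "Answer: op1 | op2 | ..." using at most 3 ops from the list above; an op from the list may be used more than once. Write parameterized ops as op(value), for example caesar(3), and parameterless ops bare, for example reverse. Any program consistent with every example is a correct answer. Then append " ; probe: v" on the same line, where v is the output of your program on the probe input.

dedupe_adjacent | swapcase | take(2) ; probe: "SF"

Check, running the answer program on each example:
  "czi" -> "czi" -> "CZI" -> "CZ"
  "ezksvz" -> "ezksvz" -> "EZKSVZ" -> "EZ"
  "wweqly" -> "weqly" -> "WEQLY" -> "WE"
  "qrruyc" -> "qruyc" -> "QRUYC" -> "QR"
  probe: "sfqpgsfbh" -> "sfqpgsfbh" -> "SFQPGSFBH" -> "SF"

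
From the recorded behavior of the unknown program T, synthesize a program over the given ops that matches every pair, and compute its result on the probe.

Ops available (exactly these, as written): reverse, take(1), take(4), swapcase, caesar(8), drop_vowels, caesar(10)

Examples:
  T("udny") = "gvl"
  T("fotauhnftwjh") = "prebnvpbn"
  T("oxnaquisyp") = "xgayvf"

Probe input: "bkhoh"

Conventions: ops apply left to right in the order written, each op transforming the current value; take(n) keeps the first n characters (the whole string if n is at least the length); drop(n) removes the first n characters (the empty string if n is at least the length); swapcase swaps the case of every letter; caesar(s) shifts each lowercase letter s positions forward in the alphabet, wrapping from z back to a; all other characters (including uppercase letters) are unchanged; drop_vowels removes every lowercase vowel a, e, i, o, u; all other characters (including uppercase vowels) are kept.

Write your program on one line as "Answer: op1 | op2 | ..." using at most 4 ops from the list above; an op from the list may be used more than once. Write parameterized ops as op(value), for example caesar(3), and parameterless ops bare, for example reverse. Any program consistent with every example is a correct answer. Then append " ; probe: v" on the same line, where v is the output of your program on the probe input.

drop_vowels | caesar(8) | reverse ; probe: "ppsj"

Check, running the answer program on each example:
  "udny" -> "dny" -> "lvg" -> "gvl"
  "fotauhnftwjh" -> "fthnftwjh" -> "nbpvnberp" -> "prebnvpbn"
  "oxnaquisyp" -> "xnqsyp" -> "fvyagx" -> "xgayvf"
  probe: "bkhoh" -> "bkhh" -> "jspp" -> "ppsj"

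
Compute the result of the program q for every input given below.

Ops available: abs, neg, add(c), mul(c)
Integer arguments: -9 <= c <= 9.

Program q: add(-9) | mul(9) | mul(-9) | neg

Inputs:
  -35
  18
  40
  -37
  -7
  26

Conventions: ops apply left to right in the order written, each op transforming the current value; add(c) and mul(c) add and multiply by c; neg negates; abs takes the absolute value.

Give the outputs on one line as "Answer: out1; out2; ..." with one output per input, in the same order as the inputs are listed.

Execution, op by op:
  -35 -> -44 -> -396 -> 3564 -> -3564
  18 -> 9 -> 81 -> -729 -> 729
  40 -> 31 -> 279 -> -2511 -> 2511
  -37 -> -46 -> -414 -> 3726 -> -3726
  -7 -> -16 -> -144 -> 1296 -> -1296
  26 -> 17 -> 153 -> -1377 -> 1377

-3564; 729; 2511; -3726; -1296; 1377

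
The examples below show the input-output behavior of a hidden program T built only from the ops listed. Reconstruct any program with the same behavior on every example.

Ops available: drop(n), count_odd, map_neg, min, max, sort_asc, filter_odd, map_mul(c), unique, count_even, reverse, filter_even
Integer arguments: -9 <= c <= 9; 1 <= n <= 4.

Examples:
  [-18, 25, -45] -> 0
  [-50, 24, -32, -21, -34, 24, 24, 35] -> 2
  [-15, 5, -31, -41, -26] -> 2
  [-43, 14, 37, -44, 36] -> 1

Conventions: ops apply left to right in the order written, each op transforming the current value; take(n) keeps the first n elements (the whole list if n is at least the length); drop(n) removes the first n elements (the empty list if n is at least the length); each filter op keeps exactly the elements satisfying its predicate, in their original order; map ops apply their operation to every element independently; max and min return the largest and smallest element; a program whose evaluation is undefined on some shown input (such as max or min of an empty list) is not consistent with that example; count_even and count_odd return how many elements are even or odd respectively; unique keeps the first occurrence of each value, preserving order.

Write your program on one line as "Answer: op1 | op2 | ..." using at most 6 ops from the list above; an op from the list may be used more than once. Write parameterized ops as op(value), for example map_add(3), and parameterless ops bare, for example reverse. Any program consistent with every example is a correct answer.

unique | sort_asc | drop(3) | filter_odd | count_odd

Check, running the answer program on each example:
  [-18, 25, -45] -> [-18, 25, -45] -> [-45, -18, 25] -> [] -> [] -> 0
  [-50, 24, -32, -21, -34, 24, 24, 35] -> [-50, 24, -32, -21, -34, 35] -> [-50, -34, -32, -21, 24, 35] -> [-21, 24, 35] -> [-21, 35] -> 2
  [-15, 5, -31, -41, -26] -> [-15, 5, -31, -41, -26] -> [-41, -31, -26, -15, 5] -> [-15, 5] -> [-15, 5] -> 2
  [-43, 14, 37, -44, 36] -> [-43, 14, 37, -44, 36] -> [-44, -43, 14, 36, 37] -> [36, 37] -> [37] -> 1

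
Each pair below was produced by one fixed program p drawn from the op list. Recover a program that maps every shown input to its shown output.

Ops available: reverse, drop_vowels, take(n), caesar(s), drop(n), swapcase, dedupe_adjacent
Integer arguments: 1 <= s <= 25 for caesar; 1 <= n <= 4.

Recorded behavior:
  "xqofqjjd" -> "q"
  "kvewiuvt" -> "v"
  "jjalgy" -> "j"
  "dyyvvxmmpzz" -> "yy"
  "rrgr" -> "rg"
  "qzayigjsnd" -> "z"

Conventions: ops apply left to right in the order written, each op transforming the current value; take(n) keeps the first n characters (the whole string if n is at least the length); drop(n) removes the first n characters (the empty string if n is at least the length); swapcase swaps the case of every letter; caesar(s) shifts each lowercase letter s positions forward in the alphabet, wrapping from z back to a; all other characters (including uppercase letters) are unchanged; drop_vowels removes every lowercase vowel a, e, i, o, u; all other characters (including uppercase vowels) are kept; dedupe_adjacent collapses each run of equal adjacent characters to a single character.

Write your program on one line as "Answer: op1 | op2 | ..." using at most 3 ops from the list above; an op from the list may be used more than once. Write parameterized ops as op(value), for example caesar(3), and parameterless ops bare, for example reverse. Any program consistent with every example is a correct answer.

take(3) | drop_vowels | drop(1)

Check, running the answer program on each example:
  "xqofqjjd" -> "xqo" -> "xq" -> "q"
  "kvewiuvt" -> "kve" -> "kv" -> "v"
  "jjalgy" -> "jja" -> "jj" -> "j"
  "dyyvvxmmpzz" -> "dyy" -> "dyy" -> "yy"
  "rrgr" -> "rrg" -> "rrg" -> "rg"
  "qzayigjsnd" -> "qza" -> "qz" -> "z"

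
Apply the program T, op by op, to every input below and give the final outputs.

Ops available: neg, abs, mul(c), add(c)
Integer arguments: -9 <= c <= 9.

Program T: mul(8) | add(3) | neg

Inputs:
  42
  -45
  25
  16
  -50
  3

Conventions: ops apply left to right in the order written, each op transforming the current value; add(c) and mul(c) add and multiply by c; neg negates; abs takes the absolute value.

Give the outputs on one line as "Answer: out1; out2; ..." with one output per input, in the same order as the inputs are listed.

Execution, op by op:
  42 -> 336 -> 339 -> -339
  -45 -> -360 -> -357 -> 357
  25 -> 200 -> 203 -> -203
  16 -> 128 -> 131 -> -131
  -50 -> -400 -> -397 -> 397
  3 -> 24 -> 27 -> -27

-339; 357; -203; -131; 397; -27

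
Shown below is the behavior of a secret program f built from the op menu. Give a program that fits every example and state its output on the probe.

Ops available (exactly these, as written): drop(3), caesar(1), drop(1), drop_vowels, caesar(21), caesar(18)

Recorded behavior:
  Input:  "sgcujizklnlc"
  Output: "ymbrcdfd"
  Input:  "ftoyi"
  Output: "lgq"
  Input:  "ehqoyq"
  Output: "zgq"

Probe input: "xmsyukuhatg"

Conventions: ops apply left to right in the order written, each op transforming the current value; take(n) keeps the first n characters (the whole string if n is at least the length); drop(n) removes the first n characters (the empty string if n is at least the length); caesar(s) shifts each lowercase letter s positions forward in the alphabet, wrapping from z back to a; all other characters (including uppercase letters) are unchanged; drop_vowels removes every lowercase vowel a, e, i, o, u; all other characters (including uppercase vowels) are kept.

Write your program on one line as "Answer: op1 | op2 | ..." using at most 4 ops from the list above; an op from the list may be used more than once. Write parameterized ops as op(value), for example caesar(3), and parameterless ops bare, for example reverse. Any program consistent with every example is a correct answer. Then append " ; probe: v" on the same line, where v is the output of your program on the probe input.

caesar(18) | drop_vowels | drop(1) ; probe: "kqmcmzsly"

Check, running the answer program on each example:
  "sgcujizklnlc" -> "kyumbarcdfdu" -> "kymbrcdfd" -> "ymbrcdfd"
  "ftoyi" -> "xlgqa" -> "xlgq" -> "lgq"
  "ehqoyq" -> "wzigqi" -> "wzgq" -> "zgq"
  probe: "xmsyukuhatg" -> "pekqmcmzsly" -> "pkqmcmzsly" -> "kqmcmzsly"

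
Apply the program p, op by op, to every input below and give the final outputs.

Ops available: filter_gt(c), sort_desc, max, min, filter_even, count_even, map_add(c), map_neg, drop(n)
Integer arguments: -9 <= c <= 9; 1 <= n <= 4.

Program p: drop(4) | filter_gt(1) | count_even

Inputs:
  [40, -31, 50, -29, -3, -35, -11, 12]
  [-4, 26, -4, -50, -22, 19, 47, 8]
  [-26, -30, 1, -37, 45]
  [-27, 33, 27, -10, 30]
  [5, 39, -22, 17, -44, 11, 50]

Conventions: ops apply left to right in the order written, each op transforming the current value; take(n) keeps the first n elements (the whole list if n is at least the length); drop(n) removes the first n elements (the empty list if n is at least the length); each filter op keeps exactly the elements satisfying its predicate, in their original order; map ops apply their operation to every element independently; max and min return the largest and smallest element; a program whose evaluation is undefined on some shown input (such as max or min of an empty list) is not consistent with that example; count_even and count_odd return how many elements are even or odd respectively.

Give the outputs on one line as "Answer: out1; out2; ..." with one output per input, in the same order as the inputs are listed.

Execution, op by op:
  [40, -31, 50, -29, -3, -35, -11, 12] -> [-3, -35, -11, 12] -> [12] -> 1
  [-4, 26, -4, -50, -22, 19, 47, 8] -> [-22, 19, 47, 8] -> [19, 47, 8] -> 1
  [-26, -30, 1, -37, 45] -> [45] -> [45] -> 0
  [-27, 33, 27, -10, 30] -> [30] -> [30] -> 1
  [5, 39, -22, 17, -44, 11, 50] -> [-44, 11, 50] -> [11, 50] -> 1

1; 1; 0; 1; 1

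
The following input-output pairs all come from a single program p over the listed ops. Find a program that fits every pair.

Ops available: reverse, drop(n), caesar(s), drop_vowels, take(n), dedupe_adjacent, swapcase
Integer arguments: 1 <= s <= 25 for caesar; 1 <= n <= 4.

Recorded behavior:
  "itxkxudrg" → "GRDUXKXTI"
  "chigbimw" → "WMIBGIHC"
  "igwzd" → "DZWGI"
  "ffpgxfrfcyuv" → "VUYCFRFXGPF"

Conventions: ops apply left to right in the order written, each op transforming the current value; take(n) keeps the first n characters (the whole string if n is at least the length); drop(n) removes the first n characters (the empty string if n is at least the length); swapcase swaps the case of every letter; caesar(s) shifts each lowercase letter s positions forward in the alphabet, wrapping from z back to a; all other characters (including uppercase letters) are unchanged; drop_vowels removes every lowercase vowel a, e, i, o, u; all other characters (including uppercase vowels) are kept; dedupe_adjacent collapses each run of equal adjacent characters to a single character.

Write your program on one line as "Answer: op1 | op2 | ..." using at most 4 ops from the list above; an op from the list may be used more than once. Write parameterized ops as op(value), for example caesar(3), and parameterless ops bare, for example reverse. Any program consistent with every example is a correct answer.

dedupe_adjacent | reverse | swapcase

Check, running the answer program on each example:
  "itxkxudrg" -> "itxkxudrg" -> "grduxkxti" -> "GRDUXKXTI"
  "chigbimw" -> "chigbimw" -> "wmibgihc" -> "WMIBGIHC"
  "igwzd" -> "igwzd" -> "dzwgi" -> "DZWGI"
  "ffpgxfrfcyuv" -> "fpgxfrfcyuv" -> "vuycfrfxgpf" -> "VUYCFRFXGPF"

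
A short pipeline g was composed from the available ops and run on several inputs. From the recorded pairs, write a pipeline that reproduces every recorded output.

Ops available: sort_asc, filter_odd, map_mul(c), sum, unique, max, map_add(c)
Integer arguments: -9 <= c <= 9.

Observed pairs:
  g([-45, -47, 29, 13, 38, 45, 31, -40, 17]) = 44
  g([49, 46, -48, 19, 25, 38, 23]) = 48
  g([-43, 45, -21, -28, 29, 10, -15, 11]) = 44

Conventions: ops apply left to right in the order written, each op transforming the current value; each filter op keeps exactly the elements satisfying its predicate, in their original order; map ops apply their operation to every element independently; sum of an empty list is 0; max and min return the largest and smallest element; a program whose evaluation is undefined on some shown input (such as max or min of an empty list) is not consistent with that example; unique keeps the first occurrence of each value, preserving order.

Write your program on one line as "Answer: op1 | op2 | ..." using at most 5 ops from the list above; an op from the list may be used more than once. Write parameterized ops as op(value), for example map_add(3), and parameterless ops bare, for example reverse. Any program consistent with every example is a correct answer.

filter_odd | map_add(3) | sort_asc | map_add(-4) | max

Check, running the answer program on each example:
  [-45, -47, 29, 13, 38, 45, 31, -40, 17] -> [-45, -47, 29, 13, 45, 31, 17] -> [-42, -44, 32, 16, 48, 34, 20] -> [-44, -42, 16, 20, 32, 34, 48] -> [-48, -46, 12, 16, 28, 30, 44] -> 44
  [49, 46, -48, 19, 25, 38, 23] -> [49, 19, 25, 23] -> [52, 22, 28, 26] -> [22, 26, 28, 52] -> [18, 22, 24, 48] -> 48
  [-43, 45, -21, -28, 29, 10, -15, 11] -> [-43, 45, -21, 29, -15, 11] -> [-40, 48, -18, 32, -12, 14] -> [-40, -18, -12, 14, 32, 48] -> [-44, -22, -16, 10, 28, 44] -> 44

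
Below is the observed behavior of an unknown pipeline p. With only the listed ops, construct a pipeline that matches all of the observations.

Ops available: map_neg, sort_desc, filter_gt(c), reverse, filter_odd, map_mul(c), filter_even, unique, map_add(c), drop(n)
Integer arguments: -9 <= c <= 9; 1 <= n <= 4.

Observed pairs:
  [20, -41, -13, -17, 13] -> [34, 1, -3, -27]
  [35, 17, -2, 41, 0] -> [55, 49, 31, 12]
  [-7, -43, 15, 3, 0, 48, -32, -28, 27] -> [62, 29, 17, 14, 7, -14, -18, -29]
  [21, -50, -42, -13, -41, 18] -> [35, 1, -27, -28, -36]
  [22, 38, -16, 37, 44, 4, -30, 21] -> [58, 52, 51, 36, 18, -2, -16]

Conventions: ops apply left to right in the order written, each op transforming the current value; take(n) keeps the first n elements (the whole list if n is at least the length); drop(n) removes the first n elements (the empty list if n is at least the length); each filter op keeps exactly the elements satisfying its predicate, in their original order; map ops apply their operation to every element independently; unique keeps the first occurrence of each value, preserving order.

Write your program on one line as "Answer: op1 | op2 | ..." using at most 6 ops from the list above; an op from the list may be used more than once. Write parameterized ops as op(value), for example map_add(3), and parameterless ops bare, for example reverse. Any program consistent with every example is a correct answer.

reverse | drop(1) | map_add(8) | sort_desc | map_add(-2) | map_add(8)

Check, running the answer program on each example:
  [20, -41, -13, -17, 13] -> [13, -17, -13, -41, 20] -> [-17, -13, -41, 20] -> [-9, -5, -33, 28] -> [28, -5, -9, -33] -> [26, -7, -11, -35] -> [34, 1, -3, -27]
  [35, 17, -2, 41, 0] -> [0, 41, -2, 17, 35] -> [41, -2, 17, 35] -> [49, 6, 25, 43] -> [49, 43, 25, 6] -> [47, 41, 23, 4] -> [55, 49, 31, 12]
  [-7, -43, 15, 3, 0, 48, -32, -28, 27] -> [27, -28, -32, 48, 0, 3, 15, -43, -7] -> [-28, -32, 48, 0, 3, 15, -43, -7] -> [-20, -24, 56, 8, 11, 23, -35, 1] -> [56, 23, 11, 8, 1, -20, -24, -35] -> [54, 21, 9, 6, -1, -22, -26, -37] -> [62, 29, 17, 14, 7, -14, -18, -29]
  [21, -50, -42, -13, -41, 18] -> [18, -41, -13, -42, -50, 21] -> [-41, -13, -42, -50, 21] -> [-33, -5, -34, -42, 29] -> [29, -5, -33, -34, -42] -> [27, -7, -35, -36, -44] -> [35, 1, -27, -28, -36]
  [22, 38, -16, 37, 44, 4, -30, 21] -> [21, -30, 4, 44, 37, -16, 38, 22] -> [-30, 4, 44, 37, -16, 38, 22] -> [-22, 12, 52, 45, -8, 46, 30] -> [52, 46, 45, 30, 12, -8, -22] -> [50, 44, 43, 28, 10, -10, -24] -> [58, 52, 51, 36, 18, -2, -16]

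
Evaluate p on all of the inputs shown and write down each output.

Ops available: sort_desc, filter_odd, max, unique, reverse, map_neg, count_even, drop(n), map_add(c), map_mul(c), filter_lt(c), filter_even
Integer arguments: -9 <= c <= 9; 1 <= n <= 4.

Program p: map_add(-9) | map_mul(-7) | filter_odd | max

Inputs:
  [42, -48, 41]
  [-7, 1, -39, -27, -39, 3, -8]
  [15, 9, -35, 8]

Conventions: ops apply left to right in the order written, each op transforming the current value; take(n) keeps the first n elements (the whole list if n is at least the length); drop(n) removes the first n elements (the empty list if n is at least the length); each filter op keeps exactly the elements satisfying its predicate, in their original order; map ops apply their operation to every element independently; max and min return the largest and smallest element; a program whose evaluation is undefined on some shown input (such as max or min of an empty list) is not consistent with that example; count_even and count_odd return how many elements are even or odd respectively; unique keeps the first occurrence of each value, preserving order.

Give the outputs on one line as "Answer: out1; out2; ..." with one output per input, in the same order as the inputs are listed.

Execution, op by op:
  [42, -48, 41] -> [33, -57, 32] -> [-231, 399, -224] -> [-231, 399] -> 399
  [-7, 1, -39, -27, -39, 3, -8] -> [-16, -8, -48, -36, -48, -6, -17] -> [112, 56, 336, 252, 336, 42, 119] -> [119] -> 119
  [15, 9, -35, 8] -> [6, 0, -44, -1] -> [-42, 0, 308, 7] -> [7] -> 7

399; 119; 7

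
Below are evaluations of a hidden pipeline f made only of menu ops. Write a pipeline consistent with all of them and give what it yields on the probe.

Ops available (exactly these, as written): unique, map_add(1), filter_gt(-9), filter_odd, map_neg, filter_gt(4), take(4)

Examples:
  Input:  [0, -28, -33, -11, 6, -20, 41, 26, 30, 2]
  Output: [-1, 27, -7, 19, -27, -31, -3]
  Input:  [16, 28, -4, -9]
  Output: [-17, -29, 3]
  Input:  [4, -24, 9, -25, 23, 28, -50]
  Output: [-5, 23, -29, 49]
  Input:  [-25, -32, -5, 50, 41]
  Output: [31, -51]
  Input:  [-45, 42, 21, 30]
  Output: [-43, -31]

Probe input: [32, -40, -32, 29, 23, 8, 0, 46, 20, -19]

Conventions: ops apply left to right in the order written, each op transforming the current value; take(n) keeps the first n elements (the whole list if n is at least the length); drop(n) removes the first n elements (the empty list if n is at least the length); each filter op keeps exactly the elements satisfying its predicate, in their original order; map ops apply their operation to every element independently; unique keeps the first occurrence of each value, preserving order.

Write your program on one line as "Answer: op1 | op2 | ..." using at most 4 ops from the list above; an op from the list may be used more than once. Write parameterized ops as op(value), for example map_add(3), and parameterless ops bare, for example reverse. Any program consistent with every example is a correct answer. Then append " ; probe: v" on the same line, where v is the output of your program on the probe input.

map_add(1) | map_neg | filter_odd ; probe: [-33, 39, 31, -9, -1, -47, -21]

Check, running the answer program on each example:
  [0, -28, -33, -11, 6, -20, 41, 26, 30, 2] -> [1, -27, -32, -10, 7, -19, 42, 27, 31, 3] -> [-1, 27, 32, 10, -7, 19, -42, -27, -31, -3] -> [-1, 27, -7, 19, -27, -31, -3]
  [16, 28, -4, -9] -> [17, 29, -3, -8] -> [-17, -29, 3, 8] -> [-17, -29, 3]
  [4, -24, 9, -25, 23, 28, -50] -> [5, -23, 10, -24, 24, 29, -49] -> [-5, 23, -10, 24, -24, -29, 49] -> [-5, 23, -29, 49]
  [-25, -32, -5, 50, 41] -> [-24, -31, -4, 51, 42] -> [24, 31, 4, -51, -42] -> [31, -51]
  [-45, 42, 21, 30] -> [-44, 43, 22, 31] -> [44, -43, -22, -31] -> [-43, -31]
  probe: [32, -40, -32, 29, 23, 8, 0, 46, 20, -19] -> [33, -39, -31, 30, 24, 9, 1, 47, 21, -18] -> [-33, 39, 31, -30, -24, -9, -1, -47, -21, 18] -> [-33, 39, 31, -9, -1, -47, -21]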